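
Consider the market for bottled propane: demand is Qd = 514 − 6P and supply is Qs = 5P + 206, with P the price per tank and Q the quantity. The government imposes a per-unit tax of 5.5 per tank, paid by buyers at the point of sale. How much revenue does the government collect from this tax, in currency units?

Before the tax: set 514 − 6P = 5P + 206 → P* = 28, Q* = 346.
With the tax collected from buyers, demand (in seller-price terms) shifts: Qd = 514 − 6(P + 5.5).
New equilibrium: buyers pay 30.5, sellers receive 25, Q = 331. (Wedge: Pb − Ps = 5.5.)
Revenue = t · Q = 5.5 · 331 = 1820.5.

Tax revenue = 1820.5.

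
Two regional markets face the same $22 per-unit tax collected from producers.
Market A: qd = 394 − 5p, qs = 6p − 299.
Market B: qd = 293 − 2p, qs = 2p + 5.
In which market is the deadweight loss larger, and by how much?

Market A: pre-tax p* = $63, q* = 79; post-tax q = 19; deadweight loss = $660.
Market B: pre-tax p* = $72, q* = 149; post-tax q = 127; deadweight loss = $242.
Difference: $660 vs $242 → market A is larger by $418.

Market A, by $418.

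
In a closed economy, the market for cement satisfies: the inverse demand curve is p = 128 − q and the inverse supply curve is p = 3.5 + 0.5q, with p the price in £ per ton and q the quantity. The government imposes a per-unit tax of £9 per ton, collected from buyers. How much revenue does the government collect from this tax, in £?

Rewrite in direct form: qd = 128 − p and qs = 2p − 7.
Without the tax, 128 − p = 2p − 7 gives 3p = 135, so p* = £45 and q* = 83.
With the tax collected from buyers, demand (in seller-price terms) shifts: qd = 128 − (p + 9).
Solving gives q = 77 with buyers paying £51 and suppliers receiving £42 (the £9 wedge).
Revenue = t · Q = 9 · 77 = £693.

Tax revenue = £693.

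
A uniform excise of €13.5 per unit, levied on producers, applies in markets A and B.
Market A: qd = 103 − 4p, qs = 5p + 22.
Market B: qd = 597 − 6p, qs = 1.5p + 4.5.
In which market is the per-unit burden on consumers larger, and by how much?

Market A: pre-tax p* = €9, q* = 67; post-tax q = 37; per-unit burden on consumers = €7.5.
Market B: pre-tax p* = €79, q* = 123; post-tax q = 106.8; per-unit burden on consumers = €2.7.
Difference: €7.5 vs €2.7 → market A is larger by €4.8.

Market A, by €4.8.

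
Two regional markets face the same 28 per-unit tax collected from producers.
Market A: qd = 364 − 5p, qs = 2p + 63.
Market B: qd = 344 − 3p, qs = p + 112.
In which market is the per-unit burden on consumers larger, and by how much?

Market A: pre-tax p* = 43, q* = 149; post-tax q = 109; per-unit burden on consumers = 8.
Market B: pre-tax p* = 58, q* = 170; post-tax q = 149; per-unit burden on consumers = 7.
Difference: 8 vs 7 → market A is larger by 1.

Market A, by 1.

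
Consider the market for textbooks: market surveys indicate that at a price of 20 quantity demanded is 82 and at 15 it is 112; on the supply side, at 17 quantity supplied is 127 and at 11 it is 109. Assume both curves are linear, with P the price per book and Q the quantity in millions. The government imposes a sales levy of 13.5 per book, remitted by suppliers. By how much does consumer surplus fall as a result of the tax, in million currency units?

Consumer surplus falls by 470.25 million.

Demand slope: (112 − 82)/(15 − 20) = -6, so Qd = 202 − 6P.
Supply slope: (109 − 127)/(11 − 17) = 3, so Qs = 3P + 76.
Without the tax, 202 − 6P = 3P + 76 gives 9P = 126, so P* = 14 and Q* = 118.
With the tax collected from suppliers, supply shifts: Qs = 3(P − 13.5) + 76.
New equilibrium: consumers pay 18.5, suppliers receive 5, Q = 91. (Wedge: Pb − Ps = 13.5.)
ΔCS is the trapezoid between Q = 91 and Q = 118 of height 4.5: ½ · (118 + 91) · 4.5 = 470.25.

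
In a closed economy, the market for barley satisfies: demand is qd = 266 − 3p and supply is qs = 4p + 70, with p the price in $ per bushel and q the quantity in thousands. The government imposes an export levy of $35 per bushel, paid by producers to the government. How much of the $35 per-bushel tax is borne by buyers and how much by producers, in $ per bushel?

Buyers bear $20 per bushel; producers bear $15 per bushel.

Before the tax: set 266 − 3p = 4p + 70 → p* = $28, q* = 182.
With the tax collected from producers, supply shifts: qs = 4(p − 35) + 70.
New equilibrium: buyers pay $48, producers receive $13, q = 122. (Wedge: pb − ps = 35.)
Burden on buyers: $20; on producers: $15. (They sum to $35.)
The less price-elastic side of the market bears the larger share of a per-unit tax.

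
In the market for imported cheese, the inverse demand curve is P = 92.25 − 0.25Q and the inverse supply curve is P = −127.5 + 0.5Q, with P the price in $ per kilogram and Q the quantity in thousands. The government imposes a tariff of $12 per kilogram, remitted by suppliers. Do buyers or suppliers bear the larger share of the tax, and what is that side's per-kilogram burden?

Inverting to Q(P) form: Qd = 369 − 4P; Qs = 2P + 255.
Without the tax, 369 − 4P = 2P + 255 gives 6P = 114, so P* = $19 and Q* = 293.
With the tax collected from suppliers, supply shifts: Qs = 2(P − 12) + 255.
Solving gives Q = 277 with buyers paying $23 and suppliers receiving $11 (the $12 wedge).
Per-kilogram burden: buyers $4, suppliers $8.
Suppliers take the larger share because supply is less price-elastic here (demand slope 4 vs supply slope 2).
The less price-elastic side of the market bears the larger share of a per-unit tax.

Suppliers bear the larger share: $8 per kilogram.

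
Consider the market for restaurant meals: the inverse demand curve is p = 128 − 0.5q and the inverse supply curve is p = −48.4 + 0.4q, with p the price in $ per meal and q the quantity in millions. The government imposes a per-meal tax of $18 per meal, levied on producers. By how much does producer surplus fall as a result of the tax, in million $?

Producer surplus falls by $1488 million.

Inverting to q(p) form: qd = 256 − 2p; qs = 2.5p + 121.
Without the tax, 256 − 2p = 2.5p + 121 gives 4.5p = 135, so p* = $30 and q* = 196.
With the tax collected from producers, supply shifts: qs = 2.5(p − 18) + 121.
Solving gives q = 176 with buyers paying $40 and producers receiving $22 (the $18 wedge).
ΔPS is the trapezoid between Q = 176 and Q = 196 of height $8: ½ · (196 + 176) · 8 = $1488.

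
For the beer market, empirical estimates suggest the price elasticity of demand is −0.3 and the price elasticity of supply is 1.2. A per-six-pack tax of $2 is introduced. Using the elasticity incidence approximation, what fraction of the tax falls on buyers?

Buyers' share ≈ 0.8.

Incidence ratio: buyers' share ≈ εs / (εs + |εd|) = 1.2 / (1.2 + 0.3) = 0.8.
Supply is the more elastic side, so buyers bear the larger share.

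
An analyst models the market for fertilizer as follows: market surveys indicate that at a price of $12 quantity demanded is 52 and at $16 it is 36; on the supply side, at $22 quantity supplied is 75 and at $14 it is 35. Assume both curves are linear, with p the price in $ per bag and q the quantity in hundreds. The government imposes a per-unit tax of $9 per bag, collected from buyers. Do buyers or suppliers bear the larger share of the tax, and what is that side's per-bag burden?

Demand slope: (36 − 52)/(16 − 12) = -4, so qd = 100 − 4p.
Supply slope: (35 − 75)/(14 − 22) = 5, so qs = 5p − 35.
Without the tax, 100 − 4p = 5p − 35 gives 9p = 135, so p* = $15 and q* = 40.
With the tax collected from buyers, demand (in seller-price terms) shifts: qd = 100 − 4(p + 9).
Solving gives q = 20 with buyers paying $20 and suppliers receiving $11 (the $9 wedge).
Per-bag burden: buyers $5, suppliers $4.
Buyers take the larger share because demand is less price-elastic here (demand slope 4 vs supply slope 5).

Buyers bear the larger share: $5 per bag.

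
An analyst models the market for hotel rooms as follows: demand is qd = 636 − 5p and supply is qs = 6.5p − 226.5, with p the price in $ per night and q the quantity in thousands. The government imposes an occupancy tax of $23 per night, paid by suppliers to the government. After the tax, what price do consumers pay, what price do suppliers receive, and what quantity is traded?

Before the tax: set 636 − 5p = 6.5p − 226.5 → p* = $75, q* = 261.
With the tax collected from suppliers, supply shifts: qs = 6.5(p − 23) − 226.5.
New equilibrium: consumers pay $88, suppliers receive $65, q = 196. (Wedge: pb − ps = 23.)
The less price-elastic side of the market bears the larger share of a per-unit tax.

Consumers pay $88; suppliers receive $65; quantity = 196.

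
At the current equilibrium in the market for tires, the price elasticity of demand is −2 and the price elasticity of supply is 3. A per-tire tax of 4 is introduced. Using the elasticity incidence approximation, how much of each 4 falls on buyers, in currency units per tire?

Buyers bear ≈ 2.4 per tire.

Incidence ratio: buyers' share ≈ εs / (εs + |εd|) = 3 / (3 + 2) = 0.6.
So buyers bear ≈ 0.6 × 4 = 2.4; sellers bear 1.6.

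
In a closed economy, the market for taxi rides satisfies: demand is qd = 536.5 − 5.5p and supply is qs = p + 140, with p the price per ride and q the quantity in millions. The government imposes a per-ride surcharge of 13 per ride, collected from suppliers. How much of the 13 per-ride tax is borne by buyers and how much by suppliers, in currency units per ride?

Buyers bear 2 per ride; suppliers bear 11 per ride.

Without the tax, 536.5 − 5.5p = p + 140 gives 6.5p = 396.5, so p* = 61 and q* = 201.
With the tax collected from suppliers, supply shifts: qs = (p − 13) + 140.
Solving gives q = 190 with buyers paying 63 and suppliers receiving 50 (the 13 wedge).
Burden on buyers: 2; on suppliers: 11. (They sum to 13.)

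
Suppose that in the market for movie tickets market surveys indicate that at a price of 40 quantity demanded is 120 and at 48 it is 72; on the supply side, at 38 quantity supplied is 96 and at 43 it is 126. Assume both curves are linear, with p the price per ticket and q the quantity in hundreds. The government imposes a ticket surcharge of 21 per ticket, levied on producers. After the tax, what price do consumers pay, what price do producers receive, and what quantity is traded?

Consumers pay 51.5; producers receive 30.5; quantity = 51.

Demand slope: (72 − 120)/(48 − 40) = -6, so qd = 360 − 6p.
Supply slope: (126 − 96)/(43 − 38) = 6, so qs = 6p − 132.
Before the tax: set 360 − 6p = 6p − 132 → p* = 41, q* = 114.
With the tax collected from producers, supply shifts: qs = 6(p − 21) − 132.
Solving gives q = 51 with consumers paying 51.5 and producers receiving 30.5 (the 21 wedge).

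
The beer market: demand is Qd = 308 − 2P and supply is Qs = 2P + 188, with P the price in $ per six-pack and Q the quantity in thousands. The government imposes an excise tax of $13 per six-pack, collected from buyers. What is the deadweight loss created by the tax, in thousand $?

Deadweight loss = $84.5 thousand.

Without the tax, 308 − 2P = 2P + 188 gives 4P = 120, so P* = $30 and Q* = 248.
With the tax collected from buyers, demand (in seller-price terms) shifts: Qd = 308 − 2(P + 13).
New equilibrium: buyers pay $36.5, producers receive $23.5, Q = 235. (Wedge: Pb − Ps = 13.)
Quantity falls by |ΔQ| = |248 − 235| = 13.
DWL = ½ · t · |ΔQ| = ½ · 13 · 13 = $84.5.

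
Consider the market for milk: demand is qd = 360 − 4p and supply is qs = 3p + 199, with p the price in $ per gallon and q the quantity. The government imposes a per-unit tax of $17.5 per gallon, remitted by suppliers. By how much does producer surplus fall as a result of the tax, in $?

Producer surplus falls by $2530.

Before the tax: set 360 − 4p = 3p + 199 → p* = $23, q* = 268.
With the tax collected from suppliers, supply shifts: qs = 3(p − 17.5) + 199.
Solving gives q = 238 with consumers paying $30.5 and suppliers receiving $13 (the $17.5 wedge).
ΔPS is the trapezoid between Q = 238 and Q = 268 of height $10: ½ · (268 + 238) · 10 = $2530.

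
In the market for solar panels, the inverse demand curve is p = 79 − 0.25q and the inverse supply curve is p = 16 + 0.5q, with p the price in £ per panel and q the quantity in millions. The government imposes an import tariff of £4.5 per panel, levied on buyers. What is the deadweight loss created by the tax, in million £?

Deadweight loss = £13.5 million.

Inverting to q(p) form: qd = 316 − 4p; qs = 2p − 32.
Before the tax: set 316 − 4p = 2p − 32 → p* = £58, q* = 84.
With the tax collected from buyers, demand (in seller-price terms) shifts: qd = 316 − 4(p + 4.5).
New equilibrium: buyers pay £59.5, sellers receive £55, q = 78. (Wedge: pb − ps = 4.5.)
Quantity falls by |ΔQ| = |84 − 78| = 6.
DWL = ½ · t · |ΔQ| = ½ · 4.5 · 6 = £13.5.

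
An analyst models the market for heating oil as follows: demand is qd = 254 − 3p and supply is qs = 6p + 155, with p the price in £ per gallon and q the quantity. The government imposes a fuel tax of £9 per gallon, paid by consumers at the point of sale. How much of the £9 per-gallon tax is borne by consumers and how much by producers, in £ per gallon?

Consumers bear £6 per gallon; producers bear £3 per gallon.

Without the tax, 254 − 3p = 6p + 155 gives 9p = 99, so p* = £11 and q* = 221.
With the tax collected from consumers, demand (in seller-price terms) shifts: qd = 254 − 3(p + 9).
New equilibrium: consumers pay £17, producers receive £8, q = 203. (Wedge: pb − ps = 9.)
Burden on consumers: £6; on producers: £3. (They sum to £9.)
The less price-elastic side of the market bears the larger share of a per-unit tax.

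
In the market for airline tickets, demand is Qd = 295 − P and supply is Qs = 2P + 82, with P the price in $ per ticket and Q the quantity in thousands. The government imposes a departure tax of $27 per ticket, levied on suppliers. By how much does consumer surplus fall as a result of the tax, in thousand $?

Before the tax: set 295 − P = 2P + 82 → P* = $71, Q* = 224.
With the tax collected from suppliers, supply shifts: Qs = 2(P − 27) + 82.
Solving gives Q = 206 with consumers paying $89 and suppliers receiving $62 (the $27 wedge).
ΔCS is the trapezoid between Q = 206 and Q = 224 of height $18: ½ · (224 + 206) · 18 = $3870.

Consumer surplus falls by $3870 thousand.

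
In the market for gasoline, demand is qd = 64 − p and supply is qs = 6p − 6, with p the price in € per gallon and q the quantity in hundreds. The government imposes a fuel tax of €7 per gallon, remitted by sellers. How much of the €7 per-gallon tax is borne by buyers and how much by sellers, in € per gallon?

Before the tax: set 64 − p = 6p − 6 → p* = €10, q* = 54.
With the tax collected from sellers, supply shifts: qs = 6(p − 7) − 6.
Solving gives q = 48 with buyers paying €16 and sellers receiving €9 (the €7 wedge).
Burden on buyers: €6; on sellers: €1. (They sum to €7.)
The less price-elastic side of the market bears the larger share of a per-unit tax.

Buyers bear €6 per gallon; sellers bear €1 per gallon.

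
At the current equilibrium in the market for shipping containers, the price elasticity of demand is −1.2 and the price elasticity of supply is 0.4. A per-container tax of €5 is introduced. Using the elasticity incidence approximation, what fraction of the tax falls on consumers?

Consumers' share ≈ 0.25.

Incidence ratio: consumers' share ≈ εs / (εs + |εd|) = 0.4 / (0.4 + 1.2) = 0.25.
Supply is the less elastic side, so consumers bear the smaller share.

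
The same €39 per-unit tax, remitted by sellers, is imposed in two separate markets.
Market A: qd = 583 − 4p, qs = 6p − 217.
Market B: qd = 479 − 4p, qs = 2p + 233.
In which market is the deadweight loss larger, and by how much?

Market A: pre-tax p* = €80, q* = 263; post-tax q = 169.4; deadweight loss = €1825.2.
Market B: pre-tax p* = €41, q* = 315; post-tax q = 263; deadweight loss = €1014.
Difference: €1825.2 vs €1014 → market A is larger by €811.2.

Market A, by €811.2.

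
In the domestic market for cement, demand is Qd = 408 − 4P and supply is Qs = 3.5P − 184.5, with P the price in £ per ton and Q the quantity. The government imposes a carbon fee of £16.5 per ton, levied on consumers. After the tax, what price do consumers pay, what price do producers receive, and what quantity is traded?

Before the tax: set 408 − 4P = 3.5P − 184.5 → P* = £79, Q* = 92.
With the tax collected from consumers, demand (in seller-price terms) shifts: Qd = 408 − 4(P + 16.5).
New equilibrium: consumers pay £86.7, producers receive £70.2, Q = 61.2. (Wedge: Pb − Ps = 16.5.)
The less price-elastic side of the market bears the larger share of a per-unit tax.

Consumers pay £86.7; producers receive £70.2; quantity = 61.2.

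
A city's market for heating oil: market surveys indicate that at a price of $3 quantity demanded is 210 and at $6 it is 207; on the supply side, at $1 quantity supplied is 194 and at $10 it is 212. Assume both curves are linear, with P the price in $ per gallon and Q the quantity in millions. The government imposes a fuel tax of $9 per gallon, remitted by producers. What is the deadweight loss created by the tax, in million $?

Deadweight loss = $27 million.

Demand slope: (207 − 210)/(6 − 3) = -1, so Qd = 213 − P.
Supply slope: (212 − 194)/(10 − 1) = 2, so Qs = 2P + 192.
Without the tax, 213 − P = 2P + 192 gives 3P = 21, so P* = $7 and Q* = 206.
With the tax collected from producers, supply shifts: Qs = 2(P − 9) + 192.
New equilibrium: buyers pay $13, producers receive $4, Q = 200. (Wedge: Pb − Ps = 9.)
Quantity falls by |ΔQ| = |206 − 200| = 6.
DWL = ½ · t · |ΔQ| = ½ · 9 · 6 = $27.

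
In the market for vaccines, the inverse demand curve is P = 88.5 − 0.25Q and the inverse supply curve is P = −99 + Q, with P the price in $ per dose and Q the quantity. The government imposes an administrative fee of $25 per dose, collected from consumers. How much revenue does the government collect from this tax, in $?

Tax revenue = $3250.

Inverting to Q(P) form: Qd = 354 − 4P; Qs = P + 99.
Before the tax: set 354 − 4P = P + 99 → P* = $51, Q* = 150.
With the tax collected from consumers, demand (in seller-price terms) shifts: Qd = 354 − 4(P + 25).
Solving gives Q = 130 with consumers paying $56 and suppliers receiving $31 (the $25 wedge).
Revenue = t · Q = 25 · 130 = $3250.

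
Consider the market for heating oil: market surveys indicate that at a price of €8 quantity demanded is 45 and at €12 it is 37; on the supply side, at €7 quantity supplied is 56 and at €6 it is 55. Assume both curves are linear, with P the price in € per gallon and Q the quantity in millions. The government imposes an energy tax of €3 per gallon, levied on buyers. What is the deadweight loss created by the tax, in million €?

Deadweight loss = €3 million.

Demand slope: (37 − 45)/(12 − 8) = -2, so Qd = 61 − 2P.
Supply slope: (55 − 56)/(6 − 7) = 1, so Qs = P + 49.
Without the tax, 61 − 2P = P + 49 gives 3P = 12, so P* = €4 and Q* = 53.
With the tax collected from buyers, demand (in seller-price terms) shifts: Qd = 61 − 2(P + 3).
New equilibrium: buyers pay €5, suppliers receive €2, Q = 51. (Wedge: Pb − Ps = 3.)
Quantity falls by |ΔQ| = |53 − 51| = 2.
DWL = ½ · t · |ΔQ| = ½ · 3 · 2 = €3.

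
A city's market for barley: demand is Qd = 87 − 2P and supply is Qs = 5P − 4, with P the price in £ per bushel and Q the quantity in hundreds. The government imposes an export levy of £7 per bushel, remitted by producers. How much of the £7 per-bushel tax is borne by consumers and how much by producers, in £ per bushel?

Without the tax, 87 − 2P = 5P − 4 gives 7P = 91, so P* = £13 and Q* = 61.
With the tax collected from producers, supply shifts: Qs = 5(P − 7) − 4.
New equilibrium: consumers pay £18, producers receive £11, Q = 51. (Wedge: Pb − Ps = 7.)
Burden on consumers: £5; on producers: £2. (They sum to £7.)

Consumers bear £5 per bushel; producers bear £2 per bushel.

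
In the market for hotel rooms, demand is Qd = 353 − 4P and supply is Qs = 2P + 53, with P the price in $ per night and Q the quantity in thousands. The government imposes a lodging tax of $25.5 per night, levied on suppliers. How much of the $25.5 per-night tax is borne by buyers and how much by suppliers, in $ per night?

Buyers bear $8.5 per night; suppliers bear $17 per night.

Before the tax: set 353 − 4P = 2P + 53 → P* = $50, Q* = 153.
With the tax collected from suppliers, supply shifts: Qs = 2(P − 25.5) + 53.
Solving gives Q = 119 with buyers paying $58.5 and suppliers receiving $33 (the $25.5 wedge).
Burden on buyers: $8.5; on suppliers: $17. (They sum to $25.5.)
The less price-elastic side of the market bears the larger share of a per-unit tax.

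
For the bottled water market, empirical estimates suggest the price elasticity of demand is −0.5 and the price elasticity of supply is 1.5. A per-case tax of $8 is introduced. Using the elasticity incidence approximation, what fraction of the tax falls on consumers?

Consumers' share ≈ 0.75.

Incidence ratio: consumers' share ≈ εs / (εs + |εd|) = 1.5 / (1.5 + 0.5) = 0.75.
Supply is the more elastic side, so consumers bear the larger share.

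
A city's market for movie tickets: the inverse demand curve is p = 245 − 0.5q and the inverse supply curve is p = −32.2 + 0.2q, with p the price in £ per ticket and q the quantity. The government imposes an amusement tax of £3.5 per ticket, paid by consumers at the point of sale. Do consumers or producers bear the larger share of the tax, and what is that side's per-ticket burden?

Consumers bear the larger share: £2.5 per ticket.

Rewrite in direct form: qd = 490 − 2p and qs = 5p + 161.
Without the tax, 490 − 2p = 5p + 161 gives 7p = 329, so p* = £47 and q* = 396.
With the tax collected from consumers, demand (in seller-price terms) shifts: qd = 490 − 2(p + 3.5).
New equilibrium: consumers pay £49.5, producers receive £46, q = 391. (Wedge: pb − ps = 3.5.)
Per-ticket burden: consumers £2.5, producers £1.
Consumers take the larger share because demand is less price-elastic here (demand slope 2 vs supply slope 5).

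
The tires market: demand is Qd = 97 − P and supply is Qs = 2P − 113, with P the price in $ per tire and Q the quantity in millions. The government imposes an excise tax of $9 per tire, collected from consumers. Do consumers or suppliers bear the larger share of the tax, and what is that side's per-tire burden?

Without the tax, 97 − P = 2P − 113 gives 3P = 210, so P* = $70 and Q* = 27.
With the tax collected from consumers, demand (in seller-price terms) shifts: Qd = 97 − (P + 9).
Solving gives Q = 21 with consumers paying $76 and suppliers receiving $67 (the $9 wedge).
Per-tire burden: consumers $6, suppliers $3.
Consumers take the larger share because demand is less price-elastic here (demand slope 1 vs supply slope 2).
The less price-elastic side of the market bears the larger share of a per-unit tax.

Consumers bear the larger share: $6 per tire.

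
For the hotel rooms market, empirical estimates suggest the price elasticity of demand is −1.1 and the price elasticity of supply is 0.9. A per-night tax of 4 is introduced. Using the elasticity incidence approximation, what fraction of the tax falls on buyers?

Buyers' share ≈ 0.45.

Incidence ratio: buyers' share ≈ εs / (εs + |εd|) = 0.9 / (0.9 + 1.1) = 0.45.
Supply is the less elastic side, so buyers bear the smaller share.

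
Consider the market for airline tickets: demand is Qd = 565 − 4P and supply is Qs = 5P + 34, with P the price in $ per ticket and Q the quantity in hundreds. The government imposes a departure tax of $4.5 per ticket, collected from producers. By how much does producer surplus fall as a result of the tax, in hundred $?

Without the tax, 565 − 4P = 5P + 34 gives 9P = 531, so P* = $59 and Q* = 329.
With the tax collected from producers, supply shifts: Qs = 5(P − 4.5) + 34.
Solving gives Q = 319 with consumers paying $61.5 and producers receiving $57 (the $4.5 wedge).
ΔPS is the trapezoid between Q = 319 and Q = 329 of height $2: ½ · (329 + 319) · 2 = $648.

Producer surplus falls by $648 hundred.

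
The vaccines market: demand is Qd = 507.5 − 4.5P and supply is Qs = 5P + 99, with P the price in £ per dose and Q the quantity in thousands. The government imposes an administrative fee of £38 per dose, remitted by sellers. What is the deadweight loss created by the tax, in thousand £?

Deadweight loss = £1710 thousand.

Without the tax, 507.5 − 4.5P = 5P + 99 gives 9.5P = 408.5, so P* = £43 and Q* = 314.
With the tax collected from sellers, supply shifts: Qs = 5(P − 38) + 99.
Solving gives Q = 224 with buyers paying £63 and sellers receiving £25 (the £38 wedge).
Quantity falls by |ΔQ| = |314 − 224| = 90.
DWL = ½ · t · |ΔQ| = ½ · 38 · 90 = £1710.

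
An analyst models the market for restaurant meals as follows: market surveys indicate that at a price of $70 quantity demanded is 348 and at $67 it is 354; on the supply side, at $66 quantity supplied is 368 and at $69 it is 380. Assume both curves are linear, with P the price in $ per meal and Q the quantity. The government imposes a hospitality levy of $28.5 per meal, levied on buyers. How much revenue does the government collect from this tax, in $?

Tax revenue = $9177.

Demand slope: (354 − 348)/(67 − 70) = -2, so Qd = 488 − 2P.
Supply slope: (380 − 368)/(69 − 66) = 4, so Qs = 4P + 104.
Without the tax, 488 − 2P = 4P + 104 gives 6P = 384, so P* = $64 and Q* = 360.
With the tax collected from buyers, demand (in seller-price terms) shifts: Qd = 488 − 2(P + 28.5).
New equilibrium: buyers pay $83, producers receive $54.5, Q = 322. (Wedge: Pb − Ps = 28.5.)
Revenue = t · Q = 28.5 · 322 = $9177.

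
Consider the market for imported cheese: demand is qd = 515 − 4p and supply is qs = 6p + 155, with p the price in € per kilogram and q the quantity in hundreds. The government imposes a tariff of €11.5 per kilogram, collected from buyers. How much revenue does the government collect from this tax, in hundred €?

Before the tax: set 515 − 4p = 6p + 155 → p* = €36, q* = 371.
With the tax collected from buyers, demand (in seller-price terms) shifts: qd = 515 − 4(p + 11.5).
New equilibrium: buyers pay €42.9, suppliers receive €31.4, q = 343.4. (Wedge: pb − ps = 11.5.)
Revenue = t · Q = 11.5 · 343.4 = €3949.1.

Tax revenue = €3949.1 hundred.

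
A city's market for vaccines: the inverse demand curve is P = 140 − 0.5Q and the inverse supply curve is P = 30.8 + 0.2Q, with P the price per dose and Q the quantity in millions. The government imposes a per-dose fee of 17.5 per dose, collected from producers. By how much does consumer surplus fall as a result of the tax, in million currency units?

Consumer surplus falls by 1793.75 million.

Rewrite in direct form: Qd = 280 − 2P and Qs = 5P − 154.
Before the tax: set 280 − 2P = 5P − 154 → P* = 62, Q* = 156.
With the tax collected from producers, supply shifts: Qs = 5(P − 17.5) − 154.
New equilibrium: consumers pay 74.5, producers receive 57, Q = 131. (Wedge: Pb − Ps = 17.5.)
ΔCS is the trapezoid between Q = 131 and Q = 156 of height 12.5: ½ · (156 + 131) · 12.5 = 1793.75.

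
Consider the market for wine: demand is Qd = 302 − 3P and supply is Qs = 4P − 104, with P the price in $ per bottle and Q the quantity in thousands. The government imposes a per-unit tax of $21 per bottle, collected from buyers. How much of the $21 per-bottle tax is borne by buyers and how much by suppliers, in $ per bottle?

Buyers bear $12 per bottle; suppliers bear $9 per bottle.

Before the tax: set 302 − 3P = 4P − 104 → P* = $58, Q* = 128.
With the tax collected from buyers, demand (in seller-price terms) shifts: Qd = 302 − 3(P + 21).
New equilibrium: buyers pay $70, suppliers receive $49, Q = 92. (Wedge: Pb − Ps = 21.)
Burden on buyers: $12; on suppliers: $9. (They sum to $21.)
The less price-elastic side of the market bears the larger share of a per-unit tax.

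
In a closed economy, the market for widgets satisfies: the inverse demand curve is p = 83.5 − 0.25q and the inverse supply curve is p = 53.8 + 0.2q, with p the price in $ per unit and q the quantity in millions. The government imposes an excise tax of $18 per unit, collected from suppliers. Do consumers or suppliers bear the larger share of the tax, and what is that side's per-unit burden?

Rewrite in direct form: qd = 334 − 4p and qs = 5p − 269.
Without the tax, 334 − 4p = 5p − 269 gives 9p = 603, so p* = $67 and q* = 66.
With the tax collected from suppliers, supply shifts: qs = 5(p − 18) − 269.
Solving gives q = 26 with consumers paying $77 and suppliers receiving $59 (the $18 wedge).
Per-unit burden: consumers $10, suppliers $8.
Consumers take the larger share because demand is less price-elastic here (demand slope 4 vs supply slope 5).
The less price-elastic side of the market bears the larger share of a per-unit tax.

Consumers bear the larger share: $10 per unit.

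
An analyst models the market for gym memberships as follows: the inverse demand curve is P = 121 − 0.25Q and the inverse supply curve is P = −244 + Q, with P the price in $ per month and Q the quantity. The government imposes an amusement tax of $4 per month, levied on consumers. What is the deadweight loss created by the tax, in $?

Deadweight loss = $6.4.

Rewrite in direct form: Qd = 484 − 4P and Qs = P + 244.
Without the tax, 484 − 4P = P + 244 gives 5P = 240, so P* = $48 and Q* = 292.
With the tax collected from consumers, demand (in seller-price terms) shifts: Qd = 484 − 4(P + 4).
New equilibrium: consumers pay $48.8, sellers receive $44.8, Q = 288.8. (Wedge: Pb − Ps = 4.)
Quantity falls by |ΔQ| = |292 − 288.8| = 3.2.
DWL = ½ · t · |ΔQ| = ½ · 4 · 3.2 = $6.4.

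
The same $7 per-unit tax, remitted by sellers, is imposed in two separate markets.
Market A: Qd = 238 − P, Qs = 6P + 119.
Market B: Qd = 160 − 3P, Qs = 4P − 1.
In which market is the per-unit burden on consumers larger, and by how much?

Market A, by $2.

Market A: pre-tax P* = $17, Q* = 221; post-tax Q = 215; per-unit burden on consumers = $6.
Market B: pre-tax P* = $23, Q* = 91; post-tax Q = 79; per-unit burden on consumers = $4.
Difference: $6 vs $4 → market A is larger by $2.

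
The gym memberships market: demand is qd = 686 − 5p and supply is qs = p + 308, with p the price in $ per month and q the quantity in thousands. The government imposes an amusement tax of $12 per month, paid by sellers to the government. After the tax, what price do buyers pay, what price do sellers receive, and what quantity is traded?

Buyers pay $65; sellers receive $53; quantity = 361.

Before the tax: set 686 − 5p = p + 308 → p* = $63, q* = 371.
With the tax collected from sellers, supply shifts: qs = (p − 12) + 308.
Solving gives q = 361 with buyers paying $65 and sellers receiving $53 (the $12 wedge).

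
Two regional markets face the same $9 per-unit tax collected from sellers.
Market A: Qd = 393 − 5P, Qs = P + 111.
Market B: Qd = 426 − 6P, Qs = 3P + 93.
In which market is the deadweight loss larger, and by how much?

Market B, by $47.25.

Market A: pre-tax P* = $47, Q* = 158; post-tax Q = 150.5; deadweight loss = $33.75.
Market B: pre-tax P* = $37, Q* = 204; post-tax Q = 186; deadweight loss = $81.
Difference: $33.75 vs $81 → market B is larger by $47.25.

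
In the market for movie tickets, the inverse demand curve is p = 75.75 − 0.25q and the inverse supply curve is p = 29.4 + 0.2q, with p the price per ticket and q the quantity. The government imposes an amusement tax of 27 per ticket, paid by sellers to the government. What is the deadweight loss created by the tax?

Deadweight loss = 810.

Inverting to q(p) form: qd = 303 − 4p; qs = 5p − 147.
Without the tax, 303 − 4p = 5p − 147 gives 9p = 450, so p* = 50 and q* = 103.
With the tax collected from sellers, supply shifts: qs = 5(p − 27) − 147.
Solving gives q = 43 with buyers paying 65 and sellers receiving 38 (the 27 wedge).
Quantity falls by |ΔQ| = |103 − 43| = 60.
DWL = ½ · t · |ΔQ| = ½ · 27 · 60 = 810.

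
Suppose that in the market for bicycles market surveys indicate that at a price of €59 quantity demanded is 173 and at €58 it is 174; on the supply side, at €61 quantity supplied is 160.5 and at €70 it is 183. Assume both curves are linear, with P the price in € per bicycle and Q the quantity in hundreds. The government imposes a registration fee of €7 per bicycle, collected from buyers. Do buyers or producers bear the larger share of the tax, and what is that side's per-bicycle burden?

Demand slope: (174 − 173)/(58 − 59) = -1, so Qd = 232 − P.
Supply slope: (183 − 160.5)/(70 − 61) = 2.5, so Qs = 2.5P + 8.
Without the tax, 232 − P = 2.5P + 8 gives 3.5P = 224, so P* = €64 and Q* = 168.
With the tax collected from buyers, demand (in seller-price terms) shifts: Qd = 232 − (P + 7).
Solving gives Q = 163 with buyers paying €69 and producers receiving €62 (the €7 wedge).
Per-bicycle burden: buyers €5, producers €2.
Buyers take the larger share because demand is less price-elastic here (demand slope 1 vs supply slope 2.5).
The less price-elastic side of the market bears the larger share of a per-unit tax.

Buyers bear the larger share: €5 per bicycle.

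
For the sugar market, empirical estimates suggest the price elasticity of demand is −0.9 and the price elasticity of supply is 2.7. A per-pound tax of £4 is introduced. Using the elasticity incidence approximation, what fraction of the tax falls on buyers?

Buyers' share ≈ 0.75.

Incidence ratio: buyers' share ≈ εs / (εs + |εd|) = 2.7 / (2.7 + 0.9) = 0.75.
Supply is the more elastic side, so buyers bear the larger share.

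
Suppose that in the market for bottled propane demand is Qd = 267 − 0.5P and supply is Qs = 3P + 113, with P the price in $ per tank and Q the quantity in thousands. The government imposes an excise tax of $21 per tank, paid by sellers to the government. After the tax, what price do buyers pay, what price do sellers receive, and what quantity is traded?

Buyers pay $62; sellers receive $41; quantity = 236.

Without the tax, 267 − 0.5P = 3P + 113 gives 3.5P = 154, so P* = $44 and Q* = 245.
With the tax collected from sellers, supply shifts: Qs = 3(P − 21) + 113.
New equilibrium: buyers pay $62, sellers receive $41, Q = 236. (Wedge: Pb − Ps = 21.)
The less price-elastic side of the market bears the larger share of a per-unit tax.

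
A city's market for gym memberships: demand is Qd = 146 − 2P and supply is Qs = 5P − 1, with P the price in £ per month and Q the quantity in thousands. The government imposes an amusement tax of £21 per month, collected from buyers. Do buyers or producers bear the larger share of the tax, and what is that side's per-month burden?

Buyers bear the larger share: £15 per month.

Before the tax: set 146 − 2P = 5P − 1 → P* = £21, Q* = 104.
With the tax collected from buyers, demand (in seller-price terms) shifts: Qd = 146 − 2(P + 21).
Solving gives Q = 74 with buyers paying £36 and producers receiving £15 (the £21 wedge).
Per-month burden: buyers £15, producers £6.
Buyers take the larger share because demand is less price-elastic here (demand slope 2 vs supply slope 5).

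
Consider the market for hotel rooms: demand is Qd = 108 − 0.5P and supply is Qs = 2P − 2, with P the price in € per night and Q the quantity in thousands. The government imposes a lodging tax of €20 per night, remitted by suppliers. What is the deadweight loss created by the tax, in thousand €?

Deadweight loss = €80 thousand.

Before the tax: set 108 − 0.5P = 2P − 2 → P* = €44, Q* = 86.
With the tax collected from suppliers, supply shifts: Qs = 2(P − 20) − 2.
Solving gives Q = 78 with consumers paying €60 and suppliers receiving €40 (the €20 wedge).
Quantity falls by |ΔQ| = |86 − 78| = 8.
DWL = ½ · t · |ΔQ| = ½ · 20 · 8 = €80.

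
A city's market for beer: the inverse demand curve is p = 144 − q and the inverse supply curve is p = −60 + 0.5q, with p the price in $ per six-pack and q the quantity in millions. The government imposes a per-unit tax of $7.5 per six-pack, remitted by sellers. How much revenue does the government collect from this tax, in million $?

Tax revenue = $982.5 million.

Rewrite in direct form: qd = 144 − p and qs = 2p + 120.
Without the tax, 144 − p = 2p + 120 gives 3p = 24, so p* = $8 and q* = 136.
With the tax collected from sellers, supply shifts: qs = 2(p − 7.5) + 120.
Solving gives q = 131 with consumers paying $13 and sellers receiving $5.5 (the $7.5 wedge).
Revenue = t · Q = 7.5 · 131 = $982.5.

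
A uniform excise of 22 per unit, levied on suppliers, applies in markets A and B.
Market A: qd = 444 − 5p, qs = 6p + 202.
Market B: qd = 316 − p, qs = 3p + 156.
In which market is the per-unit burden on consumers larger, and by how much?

Market A: pre-tax p* = 22, q* = 334; post-tax q = 274; per-unit burden on consumers = 12.
Market B: pre-tax p* = 40, q* = 276; post-tax q = 259.5; per-unit burden on consumers = 16.5.
Difference: 12 vs 16.5 → market B is larger by 4.5.

Market B, by 4.5.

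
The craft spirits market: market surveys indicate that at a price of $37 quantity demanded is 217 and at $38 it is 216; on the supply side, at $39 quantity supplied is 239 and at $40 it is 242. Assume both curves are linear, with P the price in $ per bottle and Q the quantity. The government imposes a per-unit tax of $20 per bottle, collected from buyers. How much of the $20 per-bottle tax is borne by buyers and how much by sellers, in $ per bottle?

Buyers bear $15 per bottle; sellers bear $5 per bottle.

Demand slope: (216 − 217)/(38 − 37) = -1, so Qd = 254 − P.
Supply slope: (242 − 239)/(40 − 39) = 3, so Qs = 3P + 122.
Before the tax: set 254 − P = 3P + 122 → P* = $33, Q* = 221.
With the tax collected from buyers, demand (in seller-price terms) shifts: Qd = 254 − (P + 20).
New equilibrium: buyers pay $48, sellers receive $28, Q = 206. (Wedge: Pb − Ps = 20.)
Burden on buyers: $15; on sellers: $5. (They sum to $20.)
The less price-elastic side of the market bears the larger share of a per-unit tax.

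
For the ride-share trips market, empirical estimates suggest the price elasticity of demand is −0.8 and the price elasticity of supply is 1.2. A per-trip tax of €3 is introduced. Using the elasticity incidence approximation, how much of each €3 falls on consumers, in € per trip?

Consumers bear ≈ €1.8 per trip.

Incidence ratio: consumers' share ≈ εs / (εs + |εd|) = 1.2 / (1.2 + 0.8) = 0.6.
So consumers bear ≈ 0.6 × €3 = €1.8; producers bear €1.2.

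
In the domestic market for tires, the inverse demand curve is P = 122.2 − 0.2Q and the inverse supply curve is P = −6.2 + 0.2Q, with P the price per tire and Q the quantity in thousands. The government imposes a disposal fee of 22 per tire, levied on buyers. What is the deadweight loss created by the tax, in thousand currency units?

Deadweight loss = 605 thousand.

Rewrite in direct form: Qd = 611 − 5P and Qs = 5P + 31.
Without the tax, 611 − 5P = 5P + 31 gives 10P = 580, so P* = 58 and Q* = 321.
With the tax collected from buyers, demand (in seller-price terms) shifts: Qd = 611 − 5(P + 22).
New equilibrium: buyers pay 69, producers receive 47, Q = 266. (Wedge: Pb − Ps = 22.)
Quantity falls by |ΔQ| = |321 − 266| = 55.
DWL = ½ · t · |ΔQ| = ½ · 22 · 55 = 605.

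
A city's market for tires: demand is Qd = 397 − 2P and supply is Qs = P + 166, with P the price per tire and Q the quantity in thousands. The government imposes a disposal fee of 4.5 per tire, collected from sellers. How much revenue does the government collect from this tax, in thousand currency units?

Tax revenue = 1080 thousand.

Without the tax, 397 − 2P = P + 166 gives 3P = 231, so P* = 77 and Q* = 243.
With the tax collected from sellers, supply shifts: Qs = (P − 4.5) + 166.
New equilibrium: consumers pay 78.5, sellers receive 74, Q = 240. (Wedge: Pb − Ps = 4.5.)
Revenue = t · Q = 4.5 · 240 = 1080.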